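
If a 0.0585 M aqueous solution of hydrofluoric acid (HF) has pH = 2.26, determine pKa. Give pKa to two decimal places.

pKa = 3.24

[H+] = 10^(-2.26) = 5.50 × 10^-3 M
At equilibrium [HA] = 0.0585 − 5.50 × 10^-3 = 5.30 × 10^-2 M
Ka = [H+][A-]/[HA] = (5.50 × 10^-3)² / 5.30 × 10^-2 = 5.71 × 10^-4
pKa = -log(5.71 × 10^-4) = 3.24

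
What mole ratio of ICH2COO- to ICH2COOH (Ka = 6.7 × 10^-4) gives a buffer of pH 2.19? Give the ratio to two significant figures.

ratio = 0.10

pKa = -log(6.7 × 10^-4) = 3.174
pH = pKa + log(r) ⇒ log(r) = 2.19 − 3.174 = -0.984
r = [ICH2COO-]/[ICH2COOH] = 10^(-0.984) = 0.104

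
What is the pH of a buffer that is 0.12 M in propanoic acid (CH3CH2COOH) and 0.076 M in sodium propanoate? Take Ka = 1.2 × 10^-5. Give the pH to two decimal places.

pKa = −log(1.2 × 10^-5) = 4.921
Using pH = pKa + log([base]/[acid]) with [base]/[acid] = 0.076/0.12:
pH = 4.921 + (-0.198) = 4.72

pH = 4.72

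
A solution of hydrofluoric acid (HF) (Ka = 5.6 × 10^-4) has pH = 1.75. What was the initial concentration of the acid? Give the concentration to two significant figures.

C₀ = 5.8 × 10^-1 M

[H+] = 10^(-1.75) = 1.78 × 10^-2 M = x
Ka = x²/(C₀ − x) ⇒ C₀ = x + x²/Ka
C₀ = 1.78 × 10^-2 + (1.78 × 10^-2)²/(5.6 × 10^-4) = 5.84 × 10^-1 M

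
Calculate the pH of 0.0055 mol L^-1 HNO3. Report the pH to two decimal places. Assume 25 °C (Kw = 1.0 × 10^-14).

pH = 2.26

HNO3 is a strong acid and dissociates completely, so [H+] = 0.0055 M.
pH = -log(0.0055) = 2.26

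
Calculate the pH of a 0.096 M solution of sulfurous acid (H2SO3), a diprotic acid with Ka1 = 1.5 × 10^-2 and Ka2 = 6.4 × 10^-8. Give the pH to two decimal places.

Since Ka1 ≫ Ka2, the first ionization dominates [H+].
Ka1 = x²/(0.096 − x) = 1.5 × 10^-2
Solving the quadratic: x = (−Ka1 + √(Ka1² + 4·Ka1·C₀))/2 = 3.12 × 10^-2 M
pH = −log(3.12 × 10^-2) = 1.51

pH = 1.51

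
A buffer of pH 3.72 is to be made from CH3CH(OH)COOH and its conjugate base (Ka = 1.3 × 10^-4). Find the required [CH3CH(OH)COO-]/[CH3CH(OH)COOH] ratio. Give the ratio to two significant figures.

ratio = 0.68

pKa = -log(1.3 × 10^-4) = 3.886
pH = pKa + log(r) ⇒ log(r) = 3.72 − 3.886 = -0.166
r = [CH3CH(OH)COO-]/[CH3CH(OH)COOH] = 10^(-0.166) = 0.682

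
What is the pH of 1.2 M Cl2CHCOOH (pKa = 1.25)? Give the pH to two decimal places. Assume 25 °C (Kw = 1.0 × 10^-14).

pH = 0.63

Cl2CHCOOH ⇌ Cl2CHCOO- + H+
Ka = 10^(−1.25) = 5.62 × 10^-2
From the ICE table, Ka = x²/(1.2 − x) = 5.62 × 10^-2.
Here C₀/Ka ≈ 21.4, so the small-x approximation fails. Use the quadratic:
x = (−Ka + √(Ka² + 4·Ka·C₀))/2 = 2.33 × 10^-1 M
pH = −log(2.33 × 10^-1) = 0.63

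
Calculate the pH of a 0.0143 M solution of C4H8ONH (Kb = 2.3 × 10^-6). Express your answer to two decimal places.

C4H8ONH + H2O ⇌ C4H8ONH2+ + OH-
From the ICE table, Kb = [OH-]²/(0.0143 − [OH-]) = 2.3 × 10^-6.
Neglecting [OH-] in the denominator: [OH-] = √(2.3 × 10^-6 × 0.0143) = 1.81 × 10^-4 M
pOH = 3.74, so pH = 14.00 − pOH = 10.26

pH = 10.26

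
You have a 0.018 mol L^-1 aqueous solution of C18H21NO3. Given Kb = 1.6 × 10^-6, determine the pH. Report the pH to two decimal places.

pH = 10.23

C18H21NO3 + H2O ⇌ C18H22NO3+ + OH-
Kb = x²/(0.018 − x) = 1.6 × 10^-6
Neglecting x in the denominator: x = √(1.6 × 10^-6 × 0.018) = 1.70 × 10^-4 M
(x/C₀ = 0.94% < 5%, so the approximation holds.)
pOH = 3.77, so pH = 14.00 − pOH = 10.23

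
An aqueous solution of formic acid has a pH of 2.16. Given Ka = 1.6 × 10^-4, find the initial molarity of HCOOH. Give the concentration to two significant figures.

C₀ = 3.1 × 10^-1 M

[H+] = 10^(-2.16) = 6.92 × 10^-3 M = x
Ka = x²/(C₀ − x) ⇒ C₀ = x + x²/Ka
C₀ = 6.92 × 10^-3 + (6.92 × 10^-3)²/(1.6 × 10^-4) = 3.06 × 10^-1 M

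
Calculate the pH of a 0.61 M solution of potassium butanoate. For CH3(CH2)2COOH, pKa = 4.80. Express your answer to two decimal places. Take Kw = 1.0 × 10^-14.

CH3(CH2)2COO- is the conjugate base of the weak acid CH3(CH2)2COOH.
Ka = 10^(−4.80) = 1.58 × 10^-5
Kb = Kw/Ka = 1.0×10^-14 / 1.58 × 10^-5 = 6.33 × 10^-10
Kb = x²/(0.61 − x) = 6.33 × 10^-10
Assume x ≪ 0.61: x ≈ √(6.33 × 10^-10 × 0.61) = 1.97 × 10^-5 M
pOH = 4.71, so pH = 14.00 − pOH = 9.29

pH = 9.29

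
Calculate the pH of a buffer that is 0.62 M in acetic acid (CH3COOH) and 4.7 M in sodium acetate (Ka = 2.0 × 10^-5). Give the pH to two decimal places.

pKa = −log(2.0 × 10^-5) = 4.699
pH = pKa + log([A⁻]/[HA]) = 4.699 + log(4.7/0.62)
pH = 4.699 + (+0.880) = 5.58

pH = 5.58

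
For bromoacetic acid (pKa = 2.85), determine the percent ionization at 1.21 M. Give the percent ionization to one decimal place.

BrCH2COOH ⇌ BrCH2COO- + H+; let x = [H+] at equilibrium.
Ka = 10^(−2.85) = 1.41 × 10^-3
x ≈ √(Ka·C₀) = √(1.41 × 10^-3 × 1.21) = 4.13 × 10^-2 M
% ionization = x/C₀ × 100% = 4.13 × 10^-2/1.21 × 100% = 3.4%

3.4%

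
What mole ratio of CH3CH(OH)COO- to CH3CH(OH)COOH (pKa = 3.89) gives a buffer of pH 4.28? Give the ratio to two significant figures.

pH = pKa + log(r) ⇒ log(r) = 4.28 − 3.89 = +0.39
r = [CH3CH(OH)COO-]/[CH3CH(OH)COOH] = 10^(+0.39) = 2.45

ratio = 2.5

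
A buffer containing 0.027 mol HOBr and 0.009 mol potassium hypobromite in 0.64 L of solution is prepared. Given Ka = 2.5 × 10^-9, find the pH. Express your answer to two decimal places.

pKa = −log(2.5 × 10^-9) = 8.602
pH = pKa + log([A⁻]/[HA]) = 8.602 + log(0.009/0.027)
pH = 8.602 + (-0.477) = 8.12

pH = 8.12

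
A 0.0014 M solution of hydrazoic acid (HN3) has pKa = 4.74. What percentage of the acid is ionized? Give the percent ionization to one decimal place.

10.8%

HN3 ⇌ N3- + H+; let x = [H+] at equilibrium.
Ka = 10^(−4.74) = 1.82 × 10^-5
Ka = x²/(C₀ − x); solving the quadratic gives x = 1.51 × 10^-4 M.
Fraction ionized = 1.51 × 10^-4 / 0.0014 = 0.1079 → 10.8%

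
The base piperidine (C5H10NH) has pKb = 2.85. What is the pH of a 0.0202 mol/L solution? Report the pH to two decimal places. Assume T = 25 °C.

C5H10NH + H2O ⇌ C5H10NH2+ + OH-
Kb = 10^(−2.85) = 1.41 × 10^-3
Kb = x²/(0.0202 − x) = 1.41 × 10^-3
The 5% rule fails; solving x² + Kb·x − Kb·C₀ = 0 exactly:
x = (−Kb + √(Kb² + 4·Kb·C₀))/2 = 4.68 × 10^-3 M
pOH = −log(4.68 × 10^-3) = 2.33; pH = 14.00 − 2.33 = 11.67

pH = 11.67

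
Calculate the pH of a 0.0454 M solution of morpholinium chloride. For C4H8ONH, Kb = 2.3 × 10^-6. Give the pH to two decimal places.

C4H8ONH2+ is the conjugate acid of the weak base C4H8ONH.
Ka = Kw/Kb = 1.0×10^-14 / 2.3 × 10^-6 = 4.35 × 10^-9
Let x = [H+] at equilibrium. Ka = x²/(0.0454 − x).
Assume x ≪ 0.0454: x ≈ √(4.35 × 10^-9 × 0.0454) = 1.41 × 10^-5 M
pH = −log[H+] = −log(1.41 × 10^-5) = 4.85

pH = 4.85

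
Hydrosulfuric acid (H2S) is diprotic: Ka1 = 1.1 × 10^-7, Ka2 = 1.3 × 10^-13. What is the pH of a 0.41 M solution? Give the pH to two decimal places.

Since Ka1 ≫ Ka2, the first ionization dominates [H+].
Ka1 = x²/(0.41 − x) = 1.1 × 10^-7
x ≈ √(1.1 × 10^-7 × 0.41) = 2.12 × 10^-4 M
pH = −log(2.12 × 10^-4) = 3.67

pH = 3.67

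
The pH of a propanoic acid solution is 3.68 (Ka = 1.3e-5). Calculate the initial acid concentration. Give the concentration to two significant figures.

C₀ = 3.6 × 10^-3 M

[H+] = 10^(-3.68) = 2.09 × 10^-4 M = x
Ka = x²/(C₀ − x) ⇒ C₀ = x + x²/Ka
C₀ = 2.09 × 10^-4 + (2.09 × 10^-4)²/(1.3 × 10^-5) = 3.57 × 10^-3 M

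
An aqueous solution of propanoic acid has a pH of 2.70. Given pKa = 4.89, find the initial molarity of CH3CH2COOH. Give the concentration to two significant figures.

[H+] = 10^(-2.70) = 2.00 × 10^-3 M = x
Ka = 10^(−4.89) = 1.29 × 10^-5
Ka = x²/(C₀ − x) ⇒ C₀ = x + x²/Ka
C₀ = 2.00 × 10^-3 + (2.00 × 10^-3)²/(1.29 × 10^-5) = 3.12 × 10^-1 M

C₀ = 3.1 × 10^-1 M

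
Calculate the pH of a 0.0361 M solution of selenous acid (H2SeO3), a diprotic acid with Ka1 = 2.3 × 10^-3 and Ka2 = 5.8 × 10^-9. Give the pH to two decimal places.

Ka1 ≫ Ka2, so treat the first dissociation as the only significant source of H+.
Ka1 = x²/(0.0361 − x) = 2.3 × 10^-3
Solving the quadratic: x = (−Ka1 + √(Ka1² + 4·Ka1·C₀))/2 = 8.03 × 10^-3 M
pH = −log(8.03 × 10^-3) = 2.10

pH = 2.10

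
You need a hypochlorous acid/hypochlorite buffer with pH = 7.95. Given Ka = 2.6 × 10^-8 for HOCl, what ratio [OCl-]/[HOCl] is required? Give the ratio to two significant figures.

pKa = -log(2.6 × 10^-8) = 7.585
pH = pKa + log(r) ⇒ log(r) = 7.95 − 7.585 = +0.365
r = [OCl-]/[HOCl] = 10^(+0.365) = 2.32

ratio = 2.3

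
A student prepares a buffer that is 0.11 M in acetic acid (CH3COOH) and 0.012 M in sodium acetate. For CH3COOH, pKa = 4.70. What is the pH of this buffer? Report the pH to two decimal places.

Using pH = pKa + log([base]/[acid]) with [base]/[acid] = 0.012/0.11:
pH = 4.70 + (-0.962) = 3.74

pH = 3.74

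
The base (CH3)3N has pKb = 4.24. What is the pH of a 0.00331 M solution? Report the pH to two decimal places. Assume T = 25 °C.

pH = 10.61

(CH3)3N + H2O ⇌ (CH3)3NH+ + OH-
Kb = 10^(−4.24) = 5.75 × 10^-5
Kb = [OH-]²/(0.00331 − [OH-]) = 5.75 × 10^-5
[OH-] is not negligible relative to C₀; solve [OH-]² + 5.75e-05·[OH-] − 1.9e-07 = 0.
[OH-] = (−Kb + √(Kb² + 4·Kb·C₀))/2 = 4.08 × 10^-4 M
pOH = −log(4.08 × 10^-4) = 3.39; pH = 14.00 − 3.39 = 10.61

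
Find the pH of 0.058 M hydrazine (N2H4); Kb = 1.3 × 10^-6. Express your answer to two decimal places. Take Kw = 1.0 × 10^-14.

N2H4 + H2O ⇌ N2H5+ + OH-
Let x = [OH-] at equilibrium. Kb = x²/(0.058 − x).
Since Kb ≪ C₀, x ≈ √(Kb·C₀) = 2.75 × 10^-4 M.
Check: 0.47% ionized — well under 5%, approximation valid.
pOH = −log(2.75 × 10^-4) = 3.56; pH = 14.00 − 3.56 = 10.44

pH = 10.44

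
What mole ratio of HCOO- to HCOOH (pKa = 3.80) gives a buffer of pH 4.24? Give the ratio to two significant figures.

pH = pKa + log(r) ⇒ log(r) = 4.24 − 3.80 = +0.44
r = [HCOO-]/[HCOOH] = 10^(+0.44) = 2.75

ratio = 2.8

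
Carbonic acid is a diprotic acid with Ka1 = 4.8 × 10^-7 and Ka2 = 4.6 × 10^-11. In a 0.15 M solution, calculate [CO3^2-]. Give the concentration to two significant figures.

4.6 × 10^-11 M

First ionization gives [H+] ≈ [HCO3-] = 2.68 × 10^-4 M.
Second step: Ka2 = [H+][CO3^2-]/[HCO3-] ≈ [CO3^2-] (since [H+] ≈ [HCO3-]).
So [CO3^2-] ≈ Ka2.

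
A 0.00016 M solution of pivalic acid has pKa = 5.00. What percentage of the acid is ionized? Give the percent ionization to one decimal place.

22.1%

(CH3)3CCOOH ⇌ (CH3)3CCOO- + H+; let x = [H+] at equilibrium.
Ka = 10^(−5.00) = 1.00 × 10^-5
Ka = x²/(C₀ − x); solving the quadratic gives x = 3.53 × 10^-5 M.
Fraction ionized = 3.53 × 10^-5 / 0.00016 = 0.2206 → 22.1%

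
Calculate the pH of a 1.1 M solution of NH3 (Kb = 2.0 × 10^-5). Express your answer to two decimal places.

NH3 + H2O ⇌ NH4+ + OH-
Kb = [OH-]²/(1.1 − [OH-]) = 2.0 × 10^-5
Neglecting [OH-] in the denominator: [OH-] = √(2.0 × 10^-5 × 1.1) = 4.69 × 10^-3 M
pOH = 2.33, so pH = 14.00 − pOH = 11.67

pH = 11.67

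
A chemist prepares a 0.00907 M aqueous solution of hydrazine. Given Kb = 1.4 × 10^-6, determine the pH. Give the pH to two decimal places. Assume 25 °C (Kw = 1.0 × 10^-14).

N2H4 + H2O ⇌ N2H5+ + OH-
From the ICE table, Kb = [OH-]²/(0.00907 − [OH-]) = 1.4 × 10^-6.
Since Kb ≪ C₀, [OH-] ≈ √(Kb·C₀) = 1.13 × 10^-4 M.
pOH = −log(1.13 × 10^-4) = 3.95; pH = 14.00 − 3.95 = 10.05

pH = 10.05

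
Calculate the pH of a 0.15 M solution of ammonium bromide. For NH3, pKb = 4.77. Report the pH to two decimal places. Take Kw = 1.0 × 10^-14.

NH4+ is the conjugate acid of the weak base NH3.
Kb = 10^(−4.77) = 1.70 × 10^-5
Ka = Kw/Kb = 1.0×10^-14 / 1.70 × 10^-5 = 5.88 × 10^-10
Let x = [H+] at equilibrium. Ka = x²/(0.15 − x).
Neglecting x in the denominator: x = √(5.88 × 10^-10 × 0.15) = 9.39 × 10^-6 M
pH = −log(9.39 × 10^-6) = 5.03

pH = 5.03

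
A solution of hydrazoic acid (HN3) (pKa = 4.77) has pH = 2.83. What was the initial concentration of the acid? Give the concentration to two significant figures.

[H+] = 10^(-2.83) = 1.48 × 10^-3 M = x
Ka = 10^(−4.77) = 1.70 × 10^-5
Ka = x²/(C₀ − x) ⇒ C₀ = x + x²/Ka
C₀ = 1.48 × 10^-3 + (1.48 × 10^-3)²/(1.70 × 10^-5) = 1.30 × 10^-1 M

C₀ = 1.3 × 10^-1 M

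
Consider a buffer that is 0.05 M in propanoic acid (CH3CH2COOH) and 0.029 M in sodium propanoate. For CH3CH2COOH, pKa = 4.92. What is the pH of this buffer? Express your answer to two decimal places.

pH = 4.68

pH = pKa + log([A⁻]/[HA]) = 4.92 + log(0.029/0.05)
pH = 4.92 + (-0.237) = 4.68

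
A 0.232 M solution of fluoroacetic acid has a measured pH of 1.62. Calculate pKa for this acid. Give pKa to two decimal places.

[H+] = 10^(-1.62) = 2.40 × 10^-2 M
At equilibrium [HA] = 0.232 − 2.40 × 10^-2 = 2.08 × 10^-1 M
Ka = [H+][A-]/[HA] = (2.40 × 10^-2)² / 2.08 × 10^-1 = 2.77 × 10^-3
pKa = -log(2.77 × 10^-3) = 2.56

pKa = 2.56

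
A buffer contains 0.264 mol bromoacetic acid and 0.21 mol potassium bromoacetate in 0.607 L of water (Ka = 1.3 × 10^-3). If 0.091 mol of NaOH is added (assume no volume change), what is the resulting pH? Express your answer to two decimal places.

pH = 3.13

OH- converts BrCH2COOH to BrCH2COO-: BrCH2COOH → 0.173 mol, BrCH2COO- → 0.301 mol.
pKa = −log(1.3 × 10^-3) = 2.886
pH = pKa + log([A⁻]/[HA]) = 2.886 + log(0.301/0.173) = 2.886 +0.241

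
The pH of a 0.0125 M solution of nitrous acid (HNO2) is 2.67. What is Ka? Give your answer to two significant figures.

Ka = 4.4 × 10^-4

[H+] = 10^(-2.67) = 2.14 × 10^-3 M
At equilibrium [HA] = 0.0125 − 2.14 × 10^-3 = 1.04 × 10^-2 M
Ka = [H+][A-]/[HA] = (2.14 × 10^-3)² / 1.04 × 10^-2 = 4.4 × 10^-4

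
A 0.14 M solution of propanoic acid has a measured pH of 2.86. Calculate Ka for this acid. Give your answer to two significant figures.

Ka = 1.4 × 10^-5

[H+] = 10^(-2.86) = 1.38 × 10^-3 M
At equilibrium [HA] = 0.14 − 1.38 × 10^-3 = 1.39 × 10^-1 M
Ka = [H+][A-]/[HA] = (1.38 × 10^-3)² / 1.39 × 10^-1 = 1.4 × 10^-5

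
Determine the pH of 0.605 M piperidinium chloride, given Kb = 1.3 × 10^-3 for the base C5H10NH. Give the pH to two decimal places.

pH = 5.67

C5H10NH2+ is the conjugate acid of the weak base C5H10NH.
Ka = Kw/Kb = 1.0×10^-14 / 1.3 × 10^-3 = 7.69 × 10^-12
Ka = x²/(0.605 − x) = 7.69 × 10^-12
Assume x ≪ 0.605: x ≈ √(7.69 × 10^-12 × 0.605) = 2.16 × 10^-6 M
(x/C₀ = 0.00036% < 5%, so the approximation holds.)
pH = −log[H+] = −log(2.16 × 10^-6) = 5.67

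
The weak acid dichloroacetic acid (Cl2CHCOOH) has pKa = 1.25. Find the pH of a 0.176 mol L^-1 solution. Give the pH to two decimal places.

pH = 1.12

Cl2CHCOOH ⇌ Cl2CHCOO- + H+
Ka = 10^(−1.25) = 5.62 × 10^-2
Let x = [H+] at equilibrium. Ka = x²/(0.176 − x).
The 5% rule fails; solving x² + Ka·x − Ka·C₀ = 0 exactly:
x = (−Ka + √(Ka² + 4·Ka·C₀))/2 = 7.52 × 10^-2 M
pH = −log(7.52 × 10^-2) = 1.12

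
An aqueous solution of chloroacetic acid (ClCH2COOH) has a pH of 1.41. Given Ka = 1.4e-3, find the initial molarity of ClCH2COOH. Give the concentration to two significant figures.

C₀ = 1.1 M

[H+] = 10^(-1.41) = 3.89 × 10^-2 M = x
Ka = x²/(C₀ − x) ⇒ C₀ = x + x²/Ka
C₀ = 3.89 × 10^-2 + (3.89 × 10^-2)²/(1.4 × 10^-3) = 1.12 M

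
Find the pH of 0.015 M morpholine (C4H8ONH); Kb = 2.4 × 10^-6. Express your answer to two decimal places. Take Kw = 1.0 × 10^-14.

C4H8ONH + H2O ⇌ C4H8ONH2+ + OH-
From the ICE table, Kb = x²/(0.015 − x) = 2.4 × 10^-6.
Assume x ≪ 0.015: x ≈ √(2.4 × 10^-6 × 0.015) = 1.90 × 10^-4 M
pOH = −log(1.90 × 10^-4) = 3.72; pH = 14.00 − 3.72 = 10.28

pH = 10.28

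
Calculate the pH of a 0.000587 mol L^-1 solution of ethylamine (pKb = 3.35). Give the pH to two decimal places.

C2H5NH2 + H2O ⇌ C2H5NH3+ + OH-
Kb = 10^(−3.35) = 4.47 × 10^-4
From the ICE table, Kb = x²/(0.000587 − x) = 4.47 × 10^-4.
The 5% rule fails; solving x² + Kb·x − Kb·C₀ = 0 exactly:
x = [−0.000447 + √(0.000447² + 1.05e-06)]/2 = 3.35 × 10^-4 M
pOH = 3.47, so pH = 14.00 − pOH = 10.53

pH = 10.53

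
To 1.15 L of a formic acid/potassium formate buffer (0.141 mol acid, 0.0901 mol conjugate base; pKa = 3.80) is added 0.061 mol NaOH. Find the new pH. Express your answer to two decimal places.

pH = 4.08

After neutralization: n(HCOOH) = 0.08 mol, n(HCOO-) = 0.151 mol.
pH = pKa + log(n_HCOO-/n_HCOOH) = 3.80 + log(0.151/0.08) = 3.80 + (+0.276)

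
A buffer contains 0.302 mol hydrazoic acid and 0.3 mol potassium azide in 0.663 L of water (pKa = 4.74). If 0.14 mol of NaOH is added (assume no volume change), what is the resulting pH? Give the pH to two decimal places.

pH = 5.17

OH- converts HN3 to N3-: HN3 → 0.162 mol, N3- → 0.44 mol.
pH = pKa + log(n_N3-/n_HN3) = 4.74 + log(0.44/0.162) = 4.74 + (+0.434)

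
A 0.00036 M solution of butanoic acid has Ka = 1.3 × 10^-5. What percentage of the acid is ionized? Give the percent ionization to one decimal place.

17.3%

CH3(CH2)2COOH ⇌ CH3(CH2)2COO- + H+; let x = [H+] at equilibrium.
Ka = x²/(C₀ − x); solving the quadratic gives x = 6.22 × 10^-5 M.
% ionization = x/C₀ × 100% = 6.22 × 10^-5/0.00036 × 100% = 17.3%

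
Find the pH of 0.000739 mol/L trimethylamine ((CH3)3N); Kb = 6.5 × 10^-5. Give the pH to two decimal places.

(CH3)3N + H2O ⇌ (CH3)3NH+ + OH-
From the ICE table, Kb = x²/(0.000739 − x) = 6.5 × 10^-5.
x is not negligible relative to C₀; solve x² + 6.5e-05·x − 4.8e-08 = 0.
x = (−Kb + √(Kb² + 4·Kb·C₀))/2 = 1.89 × 10^-4 M
pOH = 3.72, so pH = 14.00 − pOH = 10.28

pH = 10.28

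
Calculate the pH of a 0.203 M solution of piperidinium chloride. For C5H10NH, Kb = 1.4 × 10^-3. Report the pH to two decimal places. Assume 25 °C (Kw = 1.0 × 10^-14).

pH = 5.92

C5H10NH2+ is the conjugate acid of the weak base C5H10NH.
Ka = Kw/Kb = 1.0×10^-14 / 1.4 × 10^-3 = 7.14 × 10^-12
Ka = [H+]²/(0.203 − [H+]) = 7.14 × 10^-12
Assume [H+] ≪ 0.203: [H+] ≈ √(7.14 × 10^-12 × 0.203) = 1.20 × 10^-6 M
([H+]/C₀ = 0.00059% < 5%, so the approximation holds.)
pH = −log[H+] = −log(1.20 × 10^-6) = 5.92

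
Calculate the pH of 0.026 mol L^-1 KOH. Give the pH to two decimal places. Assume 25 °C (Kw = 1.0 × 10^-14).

pH = 12.41

KOH is a strong base; [OH-] = 0.026 M.
pOH = -log(0.026) = 1.59
pH = 14.00 - 1.59 = 12.41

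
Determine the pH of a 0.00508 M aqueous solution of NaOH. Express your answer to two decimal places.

pH = 11.71

NaOH is a strong base; [OH-] = 0.00508 M.
pOH = -log(0.00508) = 2.29
pH = 14.00 - 2.29 = 11.71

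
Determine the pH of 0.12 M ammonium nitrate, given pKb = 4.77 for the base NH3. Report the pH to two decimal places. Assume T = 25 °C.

pH = 5.08

NH4+ is the conjugate acid of the weak base NH3.
Kb = 10^(−4.77) = 1.70 × 10^-5
Ka = Kw/Kb = 1.0×10^-14 / 1.70 × 10^-5 = 5.88 × 10^-10
Let x = [H+] at equilibrium. Ka = x²/(0.12 − x).
Neglecting x in the denominator: x = √(5.88 × 10^-10 × 0.12) = 8.40 × 10^-6 M
pH = −log[H+] = −log(8.40 × 10^-6) = 5.08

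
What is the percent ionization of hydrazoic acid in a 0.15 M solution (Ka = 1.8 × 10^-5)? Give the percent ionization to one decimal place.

1.1%

HN3 ⇌ N3- + H+; let x = [H+] at equilibrium.
x ≈ √(Ka·C₀) = √(1.8 × 10^-5 × 0.15) = 1.64 × 10^-3 M
% ionization = x/C₀ × 100% = 1.64 × 10^-3/0.15 × 100% = 1.1%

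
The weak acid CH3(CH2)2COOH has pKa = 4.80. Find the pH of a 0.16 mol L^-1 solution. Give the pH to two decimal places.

pH = 2.80

CH3(CH2)2COOH ⇌ CH3(CH2)2COO- + H+
Ka = 10^(−4.80) = 1.58 × 10^-5
Ka = [H+]²/(0.16 − [H+]) = 1.58 × 10^-5
Neglecting [H+] in the denominator: [H+] = √(1.58 × 10^-5 × 0.16) = 1.59 × 10^-3 M
pH = −log[H+] = −log(1.59 × 10^-3) = 2.80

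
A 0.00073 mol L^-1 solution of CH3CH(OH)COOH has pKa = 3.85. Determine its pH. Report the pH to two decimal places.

pH = 3.59

CH3CH(OH)COOH ⇌ CH3CH(OH)COO- + H+
Ka = 10^(−3.85) = 1.41 × 10^-4
Ka = [H+]²/(0.00073 − [H+]) = 1.41 × 10^-4
Here C₀/Ka ≈ 5.18, so the small-[H+] approximation fails. Use the quadratic:
[H+] = (−Ka + √(Ka² + 4·Ka·C₀))/2 = 2.58 × 10^-4 M
pH = −log[H+] = −log(2.58 × 10^-4) = 3.59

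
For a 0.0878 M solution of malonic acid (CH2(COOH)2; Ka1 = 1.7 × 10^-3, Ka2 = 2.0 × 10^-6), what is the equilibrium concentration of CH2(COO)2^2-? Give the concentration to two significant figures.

First ionization gives [H+] ≈ [CH2(COOH)COO-] = 1.14 × 10^-2 M.
Second step: Ka2 = [H+][CH2(COO)2^2-]/[CH2(COOH)COO-] ≈ [CH2(COO)2^2-] (since [H+] ≈ [CH2(COOH)COO-]).
So [CH2(COO)2^2-] ≈ Ka2.

2.0 × 10^-6 M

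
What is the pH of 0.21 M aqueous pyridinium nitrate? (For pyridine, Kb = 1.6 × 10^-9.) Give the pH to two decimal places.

C5H5NH+ is the conjugate acid of the weak base C5H5N.
Ka = Kw/Kb = 1.0×10^-14 / 1.6 × 10^-9 = 6.25 × 10^-6
From the ICE table, Ka = [H+]²/(0.21 − [H+]) = 6.25 × 10^-6.
Neglecting [H+] in the denominator: [H+] = √(6.25 × 10^-6 × 0.21) = 1.15 × 10^-3 M
pH = −log(1.15 × 10^-3) = 2.94

pH = 2.94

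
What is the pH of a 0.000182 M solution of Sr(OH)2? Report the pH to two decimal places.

pH = 10.56

Sr(OH)2 is a strong base (each formula unit releases 2 OH-); [OH-] = 0.000364 M.
pOH = -log(0.000364) = 3.44
pH = 14.00 - 3.44 = 10.56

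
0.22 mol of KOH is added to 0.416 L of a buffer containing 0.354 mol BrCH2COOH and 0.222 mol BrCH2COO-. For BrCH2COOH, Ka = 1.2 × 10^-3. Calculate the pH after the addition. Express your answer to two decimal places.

OH- converts BrCH2COOH to BrCH2COO-: BrCH2COOH → 0.134 mol, BrCH2COO- → 0.442 mol.
pKa = −log(1.2 × 10^-3) = 2.921
pH = pKa + log(n_BrCH2COO-/n_BrCH2COOH) = 2.921 + log(0.442/0.134) = 2.921 + (+0.518)

pH = 3.44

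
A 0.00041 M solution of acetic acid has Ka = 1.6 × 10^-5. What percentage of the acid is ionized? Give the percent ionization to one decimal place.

CH3COOH ⇌ CH3COO- + H+; let x = [H+] at equilibrium.
Ka = x²/(C₀ − x); solving the quadratic gives x = 7.34 × 10^-5 M.
% ionization = x/C₀ × 100% = 7.34 × 10^-5/0.00041 × 100% = 17.9%

17.9%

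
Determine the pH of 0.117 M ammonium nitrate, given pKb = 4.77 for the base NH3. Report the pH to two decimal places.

pH = 5.08

NH4+ is the conjugate acid of the weak base NH3.
Kb = 10^(−4.77) = 1.70 × 10^-5
Ka = Kw/Kb = 1.0×10^-14 / 1.70 × 10^-5 = 5.88 × 10^-10
From the ICE table, Ka = x²/(0.117 − x) = 5.88 × 10^-10.
Since Ka ≪ C₀, x ≈ √(Ka·C₀) = 8.29 × 10^-6 M.
(x/C₀ = 0.0071% < 5%, so the approximation holds.)
pH = −log[H+] = −log(8.29 × 10^-6) = 5.08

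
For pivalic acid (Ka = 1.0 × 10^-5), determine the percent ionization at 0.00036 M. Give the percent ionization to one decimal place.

15.3%

(CH3)3CCOOH ⇌ (CH3)3CCOO- + H+; let x = [H+] at equilibrium.
Ka = x²/(C₀ − x); solving the quadratic gives x = 5.52 × 10^-5 M.
Fraction ionized = 5.52 × 10^-5 / 0.00036 = 0.1533 → 15.3%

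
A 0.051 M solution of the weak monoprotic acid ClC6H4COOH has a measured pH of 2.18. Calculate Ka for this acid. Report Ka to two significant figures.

[H+] = 10^(-2.18) = 6.61 × 10^-3 M
At equilibrium [HA] = 0.051 − 6.61 × 10^-3 = 4.44 × 10^-2 M
Ka = [H+][A-]/[HA] = (6.61 × 10^-3)² / 4.44 × 10^-2 = 9.8 × 10^-4

Ka = 9.8 × 10^-4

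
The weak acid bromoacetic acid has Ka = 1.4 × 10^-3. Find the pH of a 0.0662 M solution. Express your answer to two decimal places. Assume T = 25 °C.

pH = 2.05

BrCH2COOH ⇌ BrCH2COO- + H+
From the ICE table, Ka = x²/(0.0662 − x) = 1.4 × 10^-3.
Here C₀/Ka ≈ 47.3, so the small-x approximation fails. Use the quadratic:
x = (−Ka + √(Ka² + 4·Ka·C₀))/2 = 8.95 × 10^-3 M
pH = −log[H+] = −log(8.95 × 10^-3) = 2.05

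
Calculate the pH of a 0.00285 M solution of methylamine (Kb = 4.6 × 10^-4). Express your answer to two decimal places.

CH3NH2 + H2O ⇌ CH3NH3+ + OH-
Let x = [OH-] at equilibrium. Kb = x²/(0.00285 − x).
Here C₀/Kb ≈ 6.2, so the small-x approximation fails. Use the quadratic:
x = (−Kb + √(Kb² + 4·Kb·C₀))/2 = 9.38 × 10^-4 M
pOH = −log(9.38 × 10^-4) = 3.03; pH = 14.00 − 3.03 = 10.97

pH = 10.97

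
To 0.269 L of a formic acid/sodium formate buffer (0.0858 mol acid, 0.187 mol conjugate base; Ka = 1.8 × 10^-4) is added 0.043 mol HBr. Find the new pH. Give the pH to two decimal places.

pH = 3.79

Added H+ converts HCOO- to HCOOH: HCOOH → 0.129 mol, HCOO- → 0.144 mol.
pKa = −log(1.8 × 10^-4) = 3.745
pH = pKa + log([A⁻]/[HA]) = 3.745 + log(0.144/0.129) = 3.745 +0.048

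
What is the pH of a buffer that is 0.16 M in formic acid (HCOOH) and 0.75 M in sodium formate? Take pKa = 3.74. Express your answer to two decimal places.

Using pH = pKa + log([base]/[acid]) with [base]/[acid] = 0.75/0.16:
pH = 3.74 + (+0.671) = 4.41

pH = 4.41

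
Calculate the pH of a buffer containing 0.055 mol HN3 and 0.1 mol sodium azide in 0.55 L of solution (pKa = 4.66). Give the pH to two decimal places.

Henderson–Hasselbalch: pH = pKa + log([N3-]/[HN3]) = 4.66 + log(0.1/0.055)
pH = 4.66 + (+0.260) = 4.92

pH = 4.92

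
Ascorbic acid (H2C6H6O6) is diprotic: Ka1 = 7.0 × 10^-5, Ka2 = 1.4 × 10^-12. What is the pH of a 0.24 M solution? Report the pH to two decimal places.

Ka1 ≫ Ka2, so treat the first dissociation as the only significant source of H+.
Ka1 = x²/(0.24 − x) = 7.0 × 10^-5
x ≈ √(7.0 × 10^-5 × 0.24) = 4.10 × 10^-3 M
pH = −log(4.10 × 10^-3) = 2.39

pH = 2.39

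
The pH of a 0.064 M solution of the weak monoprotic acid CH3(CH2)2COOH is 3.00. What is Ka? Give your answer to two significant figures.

[H+] = 10^(-3.00) = 1.00 × 10^-3 M
At equilibrium [HA] = 0.064 − 1.00 × 10^-3 = 6.30 × 10^-2 M
Ka = [H+][A-]/[HA] = (1.00 × 10^-3)² / 6.30 × 10^-2 = 1.6 × 10^-5

Ka = 1.6 × 10^-5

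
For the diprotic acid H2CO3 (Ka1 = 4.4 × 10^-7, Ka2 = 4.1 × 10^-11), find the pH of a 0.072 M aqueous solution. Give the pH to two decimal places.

pH = 3.75

Since Ka1 ≫ Ka2, the first ionization dominates [H+].
Ka1 = x²/(0.072 − x) = 4.4 × 10^-7
x ≈ √(4.4 × 10^-7 × 0.072) = 1.78 × 10^-4 M
pH = −log(1.78 × 10^-4) = 3.75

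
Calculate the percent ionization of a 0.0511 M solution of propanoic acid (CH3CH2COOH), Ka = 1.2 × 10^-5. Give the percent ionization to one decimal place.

CH3CH2COOH ⇌ CH3CH2COO- + H+; let x = [H+] at equilibrium.
x ≈ √(Ka·C₀) = √(1.2 × 10^-5 × 0.0511) = 7.83 × 10^-4 M
Fraction ionized = 7.83 × 10^-4 / 0.0511 = 0.0153 → 1.5%

1.5%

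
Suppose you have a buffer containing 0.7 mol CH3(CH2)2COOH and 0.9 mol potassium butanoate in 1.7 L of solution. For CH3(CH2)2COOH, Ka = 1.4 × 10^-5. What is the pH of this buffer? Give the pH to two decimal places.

pKa = −log(1.4 × 10^-5) = 4.854
Using pH = pKa + log([base]/[acid]) with [base]/[acid] = 0.9/0.7:
pH = 4.854 + (+0.109) = 4.96

pH = 4.96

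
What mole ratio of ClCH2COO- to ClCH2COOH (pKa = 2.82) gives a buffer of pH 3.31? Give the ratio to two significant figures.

ratio = 3.1

pH = pKa + log(r) ⇒ log(r) = 3.31 − 2.82 = +0.49
r = [ClCH2COO-]/[ClCH2COOH] = 10^(+0.49) = 3.09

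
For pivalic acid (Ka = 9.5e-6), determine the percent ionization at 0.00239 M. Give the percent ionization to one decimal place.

(CH3)3CCOOH ⇌ (CH3)3CCOO- + H+; let x = [H+] at equilibrium.
Solve x² + 9.5e-06x − 2.27e-08 = 0 → x = 1.46 × 10^-4 M
Fraction ionized = 1.46 × 10^-4 / 0.00239 = 0.0611 → 6.1%

6.1%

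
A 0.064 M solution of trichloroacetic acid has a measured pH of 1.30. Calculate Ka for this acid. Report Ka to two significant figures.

Ka = 1.8 × 10^-1

[H+] = 10^(-1.30) = 5.01 × 10^-2 M
At equilibrium [HA] = 0.064 − 5.01 × 10^-2 = 1.39 × 10^-2 M
Ka = [H+][A-]/[HA] = (5.01 × 10^-2)² / 1.39 × 10^-2 = 1.8 × 10^-1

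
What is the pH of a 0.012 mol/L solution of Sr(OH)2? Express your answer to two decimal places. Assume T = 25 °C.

pH = 12.38

Sr(OH)2 is a strong base (each formula unit releases 2 OH-); [OH-] = 0.024 M.
pOH = -log(0.024) = 1.62
pH = 14.00 - 1.62 = 12.38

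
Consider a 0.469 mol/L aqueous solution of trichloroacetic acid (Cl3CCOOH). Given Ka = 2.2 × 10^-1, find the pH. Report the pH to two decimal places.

Cl3CCOOH ⇌ Cl3CCOO- + H+
From the ICE table, Ka = x²/(0.469 − x) = 2.2 × 10^-1.
The 5% rule fails; solving x² + Ka·x − Ka·C₀ = 0 exactly:
x = [−0.22 + √(0.22² + 0.413)]/2 = 2.30 × 10^-1 M
pH = −log(2.30 × 10^-1) = 0.64

pH = 0.64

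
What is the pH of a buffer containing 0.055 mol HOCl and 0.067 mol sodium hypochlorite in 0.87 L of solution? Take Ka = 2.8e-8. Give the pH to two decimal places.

pH = 7.64

pKa = −log(2.8 × 10^-8) = 7.553
Using pH = pKa + log([base]/[acid]) with [base]/[acid] = 0.067/0.055:
pH = 7.553 + (+0.086) = 7.64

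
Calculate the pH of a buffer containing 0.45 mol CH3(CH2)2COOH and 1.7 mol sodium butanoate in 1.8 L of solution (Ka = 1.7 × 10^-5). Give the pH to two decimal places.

pH = 5.35

pKa = −log(1.7 × 10^-5) = 4.770
Henderson–Hasselbalch: pH = pKa + log([CH3(CH2)2COO-]/[CH3(CH2)2COOH]) = 4.770 + log(1.7/0.45)
pH = 4.770 + (+0.577) = 5.35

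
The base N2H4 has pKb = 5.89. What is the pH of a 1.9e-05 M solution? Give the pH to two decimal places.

N2H4 + H2O ⇌ N2H5+ + OH-
Kb = 10^(−5.89) = 1.29 × 10^-6
From the ICE table, Kb = [OH-]²/(1.9e-05 − [OH-]) = 1.29 × 10^-6.
Here C₀/Kb ≈ 14.7, so the small-[OH-] approximation fails. Use the quadratic:
[OH-] = (−Kb + √(Kb² + 4·Kb·C₀))/2 = 4.35 × 10^-6 M
pOH = 5.36, so pH = 14.00 − pOH = 8.64

pH = 8.64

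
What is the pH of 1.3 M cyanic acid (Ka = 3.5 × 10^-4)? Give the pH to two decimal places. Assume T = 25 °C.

HOCN ⇌ OCN- + H+
Ka = [H+]²/(1.3 − [H+]) = 3.5 × 10^-4
Assume [H+] ≪ 1.3: [H+] ≈ √(3.5 × 10^-4 × 1.3) = 2.13 × 10^-2 M
pH = −log[H+] = −log(2.13 × 10^-2) = 1.67

pH = 1.67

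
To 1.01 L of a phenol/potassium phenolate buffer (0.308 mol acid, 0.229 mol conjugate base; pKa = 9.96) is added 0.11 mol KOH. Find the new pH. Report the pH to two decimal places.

After neutralization: n(C6H5OH) = 0.198 mol, n(C6H5O-) = 0.339 mol.
Henderson–Hasselbalch with mole ratio 0.339/0.198: pH = 9.96 + (+0.234)

pH = 10.19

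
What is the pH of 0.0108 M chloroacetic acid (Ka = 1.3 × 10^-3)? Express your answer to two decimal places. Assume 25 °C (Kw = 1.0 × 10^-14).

ClCH2COOH ⇌ ClCH2COO- + H+
Ka = x²/(0.0108 − x) = 1.3 × 10^-3
Here C₀/Ka ≈ 8.31, so the small-x approximation fails. Use the quadratic:
x = [−0.0013 + √(0.0013² + 5.62e-05)]/2 = 3.15 × 10^-3 M
pH = −log[H+] = −log(3.15 × 10^-3) = 2.50

pH = 2.50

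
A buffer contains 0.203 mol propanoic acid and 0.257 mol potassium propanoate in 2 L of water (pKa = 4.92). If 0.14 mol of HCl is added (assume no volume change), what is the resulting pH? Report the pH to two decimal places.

pH = 4.45

Added H+ converts CH3CH2COO- to CH3CH2COOH: CH3CH2COOH → 0.343 mol, CH3CH2COO- → 0.117 mol.
pH = pKa + log(n_CH3CH2COO-/n_CH3CH2COOH) = 4.92 + log(0.117/0.343) = 4.92 + (-0.467)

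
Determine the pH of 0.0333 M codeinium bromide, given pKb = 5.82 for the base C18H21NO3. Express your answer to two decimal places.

C18H22NO3+ is the conjugate acid of the weak base C18H21NO3.
Kb = 10^(−5.82) = 1.51 × 10^-6
Ka = Kw/Kb = 1.0×10^-14 / 1.51 × 10^-6 = 6.62 × 10^-9
From the ICE table, Ka = [H+]²/(0.0333 − [H+]) = 6.62 × 10^-9.
Assume [H+] ≪ 0.0333: [H+] ≈ √(6.62 × 10^-9 × 0.0333) = 1.48 × 10^-5 M
pH = −log(1.48 × 10^-5) = 4.83

pH = 4.83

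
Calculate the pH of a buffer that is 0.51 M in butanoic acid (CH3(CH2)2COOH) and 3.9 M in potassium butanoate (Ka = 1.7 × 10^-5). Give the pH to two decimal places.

pKa = −log(1.7 × 10^-5) = 4.770
pH = pKa + log([A⁻]/[HA]) = 4.770 + log(3.9/0.51)
pH = 4.770 + (+0.883) = 5.65

pH = 5.65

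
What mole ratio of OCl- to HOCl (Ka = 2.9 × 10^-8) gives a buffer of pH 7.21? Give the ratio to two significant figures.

pKa = -log(2.9 × 10^-8) = 7.538
pH = pKa + log(r) ⇒ log(r) = 7.21 − 7.538 = -0.328
r = [OCl-]/[HOCl] = 10^(-0.328) = 0.47

ratio = 0.47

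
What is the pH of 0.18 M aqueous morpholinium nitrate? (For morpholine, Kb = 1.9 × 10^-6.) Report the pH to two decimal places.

pH = 4.51

C4H8ONH2+ is the conjugate acid of the weak base C4H8ONH.
Ka = Kw/Kb = 1.0×10^-14 / 1.9 × 10^-6 = 5.26 × 10^-9
Ka = [H+]²/(0.18 − [H+]) = 5.26 × 10^-9
Neglecting [H+] in the denominator: [H+] = √(5.26 × 10^-9 × 0.18) = 3.08 × 10^-5 M
([H+]/C₀ = 0.017% < 5%, so the approximation holds.)
pH = −log[H+] = −log(3.08 × 10^-5) = 4.51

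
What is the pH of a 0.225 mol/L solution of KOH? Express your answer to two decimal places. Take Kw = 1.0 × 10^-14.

KOH is a strong base; [OH-] = 0.225 M.
pOH = -log(0.225) = 0.65
pH = 14.00 - 0.65 = 13.35

pH = 13.35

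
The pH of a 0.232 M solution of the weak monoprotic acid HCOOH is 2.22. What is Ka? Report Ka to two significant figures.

Ka = 1.6 × 10^-4

[H+] = 10^(-2.22) = 6.03 × 10^-3 M
At equilibrium [HA] = 0.232 − 6.03 × 10^-3 = 2.26 × 10^-1 M
Ka = [H+][A-]/[HA] = (6.03 × 10^-3)² / 2.26 × 10^-1 = 1.6 × 10^-4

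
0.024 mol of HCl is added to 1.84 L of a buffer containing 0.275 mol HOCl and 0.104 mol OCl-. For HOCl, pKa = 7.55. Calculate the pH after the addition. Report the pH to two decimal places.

After neutralization: n(HOCl) = 0.299 mol, n(OCl-) = 0.08 mol.
pH = pKa + log(n_OCl-/n_HOCl) = 7.55 + log(0.08/0.299) = 7.55 + (-0.573)

pH = 6.98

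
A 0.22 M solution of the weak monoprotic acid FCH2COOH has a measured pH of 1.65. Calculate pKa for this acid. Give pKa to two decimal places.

pKa = 2.60

[H+] = 10^(-1.65) = 2.24 × 10^-2 M
At equilibrium [HA] = 0.22 − 2.24 × 10^-2 = 1.98 × 10^-1 M
Ka = [H+][A-]/[HA] = (2.24 × 10^-2)² / 1.98 × 10^-1 = 2.53 × 10^-3
pKa = -log(2.53 × 10^-3) = 2.60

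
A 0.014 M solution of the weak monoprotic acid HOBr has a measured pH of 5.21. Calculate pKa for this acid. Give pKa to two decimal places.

[H+] = 10^(-5.21) = 6.17 × 10^-6 M
At equilibrium [HA] = 0.014 − 6.17 × 10^-6 = 1.40 × 10^-2 M
Ka = [H+][A-]/[HA] = (6.17 × 10^-6)² / 1.40 × 10^-2 = 2.72 × 10^-9
pKa = -log(2.72 × 10^-9) = 8.57

pKa = 8.57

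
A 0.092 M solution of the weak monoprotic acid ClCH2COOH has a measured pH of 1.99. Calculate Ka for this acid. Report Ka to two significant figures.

Ka = 1.3 × 10^-3

[H+] = 10^(-1.99) = 1.02 × 10^-2 M
At equilibrium [HA] = 0.092 − 1.02 × 10^-2 = 8.18 × 10^-2 M
Ka = [H+][A-]/[HA] = (1.02 × 10^-2)² / 8.18 × 10^-2 = 1.3 × 10^-3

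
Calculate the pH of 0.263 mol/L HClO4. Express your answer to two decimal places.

pH = 0.58

HClO4 is a strong acid and dissociates completely, so [H+] = 0.263 M.
pH = -log(0.263) = 0.58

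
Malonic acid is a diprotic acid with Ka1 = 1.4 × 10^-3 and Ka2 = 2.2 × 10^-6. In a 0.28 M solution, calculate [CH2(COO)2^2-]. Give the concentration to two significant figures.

First ionization gives [H+] ≈ [CH2(COOH)COO-] = 1.91 × 10^-2 M.
Second step: Ka2 = [H+][CH2(COO)2^2-]/[CH2(COOH)COO-] ≈ [CH2(COO)2^2-] (since [H+] ≈ [CH2(COOH)COO-]).
So [CH2(COO)2^2-] ≈ Ka2.

2.2 × 10^-6 M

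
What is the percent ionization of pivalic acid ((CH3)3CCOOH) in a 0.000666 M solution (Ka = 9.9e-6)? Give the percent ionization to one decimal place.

11.5%

(CH3)3CCOOH ⇌ (CH3)3CCOO- + H+; let x = [H+] at equilibrium.
Solve x² + 9.9e-06x − 6.59e-09 = 0 → x = 7.64 × 10^-5 M
% ionization = x/C₀ × 100% = 7.64 × 10^-5/0.000666 × 100% = 11.5%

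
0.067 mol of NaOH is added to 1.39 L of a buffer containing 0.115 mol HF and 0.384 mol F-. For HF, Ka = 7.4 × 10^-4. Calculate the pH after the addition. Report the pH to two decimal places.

After neutralization: n(HF) = 0.048 mol, n(F-) = 0.451 mol.
pKa = −log(7.4 × 10^-4) = 3.131
pH = pKa + log(n_F-/n_HF) = 3.131 + log(0.451/0.048) = 3.131 + (+0.973)

pH = 4.10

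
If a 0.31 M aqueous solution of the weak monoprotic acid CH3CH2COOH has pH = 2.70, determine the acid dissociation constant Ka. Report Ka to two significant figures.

Ka = 1.3 × 10^-5

[H+] = 10^(-2.70) = 2.00 × 10^-3 M
At equilibrium [HA] = 0.31 − 2.00 × 10^-3 = 3.08 × 10^-1 M
Ka = [H+][A-]/[HA] = (2.00 × 10^-3)² / 3.08 × 10^-1 = 1.3 × 10^-5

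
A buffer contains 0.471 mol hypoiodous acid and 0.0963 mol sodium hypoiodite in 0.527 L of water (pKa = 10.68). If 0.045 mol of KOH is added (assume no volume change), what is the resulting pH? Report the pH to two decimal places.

OH- converts HOI to OI-: HOI → 0.426 mol, OI- → 0.141 mol.
pH = pKa + log([A⁻]/[HA]) = 10.68 + log(0.141/0.426) = 10.68 -0.480

pH = 10.20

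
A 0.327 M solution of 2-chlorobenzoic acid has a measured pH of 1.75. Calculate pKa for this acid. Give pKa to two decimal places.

[H+] = 10^(-1.75) = 1.78 × 10^-2 M
At equilibrium [HA] = 0.327 − 1.78 × 10^-2 = 3.09 × 10^-1 M
Ka = [H+][A-]/[HA] = (1.78 × 10^-2)² / 3.09 × 10^-1 = 1.03 × 10^-3
pKa = -log(1.03 × 10^-3) = 2.99

pKa = 2.99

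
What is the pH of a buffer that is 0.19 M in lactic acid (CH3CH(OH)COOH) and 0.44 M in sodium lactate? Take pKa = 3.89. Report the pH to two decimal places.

pH = 4.25

pH = pKa + log([A⁻]/[HA]) = 3.89 + log(0.44/0.19)
pH = 3.89 + (+0.365) = 4.25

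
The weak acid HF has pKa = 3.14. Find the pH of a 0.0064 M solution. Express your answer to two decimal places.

pH = 2.74

HF ⇌ F- + H+
Ka = 10^(−3.14) = 7.24 × 10^-4
From the ICE table, Ka = [H+]²/(0.0064 − [H+]) = 7.24 × 10^-4.
The 5% rule fails; solving [H+]² + Ka·[H+] − Ka·C₀ = 0 exactly:
[H+] = (−Ka + √(Ka² + 4·Ka·C₀))/2 = 1.82 × 10^-3 M
pH = −log(1.82 × 10^-3) = 2.74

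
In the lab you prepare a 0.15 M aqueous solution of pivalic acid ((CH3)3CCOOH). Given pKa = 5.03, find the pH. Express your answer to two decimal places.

pH = 2.93

(CH3)3CCOOH ⇌ (CH3)3CCOO- + H+
Ka = 10^(−5.03) = 9.33 × 10^-6
Ka = [H+]²/(0.15 − [H+]) = 9.33 × 10^-6
Assume [H+] ≪ 0.15: [H+] ≈ √(9.33 × 10^-6 × 0.15) = 1.18 × 10^-3 M
([H+]/C₀ = 0.79% < 5%, so the approximation holds.)
pH = −log[H+] = −log(1.18 × 10^-3) = 2.93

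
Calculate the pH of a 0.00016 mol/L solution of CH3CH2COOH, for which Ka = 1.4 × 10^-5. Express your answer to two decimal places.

CH3CH2COOH ⇌ CH3CH2COO- + H+
From the ICE table, Ka = x²/(0.00016 − x) = 1.4 × 10^-5.
Here C₀/Ka ≈ 11.4, so the small-x approximation fails. Use the quadratic:
x = (−Ka + √(Ka² + 4·Ka·C₀))/2 = 4.08 × 10^-5 M
pH = −log[H+] = −log(4.08 × 10^-5) = 4.39

pH = 4.39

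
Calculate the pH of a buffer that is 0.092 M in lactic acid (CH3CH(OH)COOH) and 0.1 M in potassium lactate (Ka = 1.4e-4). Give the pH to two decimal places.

pKa = −log(1.4 × 10^-4) = 3.854
Using pH = pKa + log([base]/[acid]) with [base]/[acid] = 0.1/0.092:
pH = 3.854 + (+0.036) = 3.89

pH = 3.89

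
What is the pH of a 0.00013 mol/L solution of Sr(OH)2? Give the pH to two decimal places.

pH = 10.41

Sr(OH)2 is a strong base (each formula unit releases 2 OH-); [OH-] = 0.00026 M.
pOH = -log(0.00026) = 3.59
pH = 14.00 - 3.59 = 10.41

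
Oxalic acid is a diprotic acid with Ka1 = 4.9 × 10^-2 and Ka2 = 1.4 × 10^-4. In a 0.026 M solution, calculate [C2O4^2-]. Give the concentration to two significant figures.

1.4 × 10^-4 M

First ionization gives [H+] ≈ [HC2O4-] = 1.88 × 10^-2 M.
Second step: Ka2 = [H+][C2O4^2-]/[HC2O4-] ≈ [C2O4^2-] (since [H+] ≈ [HC2O4-]).
So [C2O4^2-] ≈ Ka2.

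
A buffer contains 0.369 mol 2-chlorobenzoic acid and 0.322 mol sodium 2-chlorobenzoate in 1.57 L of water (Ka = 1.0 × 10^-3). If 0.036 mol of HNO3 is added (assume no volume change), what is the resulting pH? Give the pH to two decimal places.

After neutralization: n(ClC6H4COOH) = 0.405 mol, n(ClC6H4COO-) = 0.286 mol.
pKa = −log(1.0 × 10^-3) = 3.000
Henderson–Hasselbalch with mole ratio 0.286/0.405: pH = 3.000 + (-0.151)

pH = 2.85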